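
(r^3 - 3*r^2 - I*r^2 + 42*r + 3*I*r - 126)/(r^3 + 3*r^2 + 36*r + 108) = (r^2 + r*(-3 - 7*I) + 21*I)/(r^2 + r*(3 - 6*I) - 18*I)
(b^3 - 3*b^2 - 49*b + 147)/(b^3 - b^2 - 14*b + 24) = (b^2 - 49)/(b^2 + 2*b - 8)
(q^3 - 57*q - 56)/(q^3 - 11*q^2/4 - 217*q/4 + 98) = 4*(q + 1)/(4*q - 7)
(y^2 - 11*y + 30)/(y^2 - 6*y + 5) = (y - 6)/(y - 1)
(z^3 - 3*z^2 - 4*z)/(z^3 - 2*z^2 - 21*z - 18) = z*(z - 4)/(z^2 - 3*z - 18)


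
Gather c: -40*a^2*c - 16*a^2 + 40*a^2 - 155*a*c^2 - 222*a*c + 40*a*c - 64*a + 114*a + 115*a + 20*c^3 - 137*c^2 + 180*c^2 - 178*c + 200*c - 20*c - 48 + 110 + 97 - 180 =24*a^2 + 165*a + 20*c^3 + c^2*(43 - 155*a) + c*(-40*a^2 - 182*a + 2) - 21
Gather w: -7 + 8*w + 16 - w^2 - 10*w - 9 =-w^2 - 2*w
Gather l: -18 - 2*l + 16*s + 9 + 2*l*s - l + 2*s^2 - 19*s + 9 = l*(2*s - 3) + 2*s^2 - 3*s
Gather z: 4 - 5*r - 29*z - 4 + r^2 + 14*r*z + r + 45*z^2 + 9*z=r^2 - 4*r + 45*z^2 + z*(14*r - 20)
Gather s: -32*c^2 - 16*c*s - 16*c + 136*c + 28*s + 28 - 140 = -32*c^2 + 120*c + s*(28 - 16*c) - 112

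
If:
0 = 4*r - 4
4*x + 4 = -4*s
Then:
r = 1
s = -x - 1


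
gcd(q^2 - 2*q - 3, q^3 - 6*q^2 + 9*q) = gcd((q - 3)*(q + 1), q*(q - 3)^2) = q - 3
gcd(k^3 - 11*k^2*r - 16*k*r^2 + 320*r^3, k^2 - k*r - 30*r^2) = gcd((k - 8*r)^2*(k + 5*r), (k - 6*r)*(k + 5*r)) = k + 5*r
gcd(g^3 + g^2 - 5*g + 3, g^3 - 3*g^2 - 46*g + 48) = g - 1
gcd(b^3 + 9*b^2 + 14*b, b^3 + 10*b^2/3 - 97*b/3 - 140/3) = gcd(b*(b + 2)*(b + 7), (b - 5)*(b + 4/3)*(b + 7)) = b + 7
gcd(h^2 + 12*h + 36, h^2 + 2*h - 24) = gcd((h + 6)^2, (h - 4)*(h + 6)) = h + 6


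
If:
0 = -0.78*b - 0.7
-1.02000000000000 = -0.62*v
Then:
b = -0.90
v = 1.65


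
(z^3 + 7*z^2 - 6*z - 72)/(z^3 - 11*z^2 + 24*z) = (z^2 + 10*z + 24)/(z*(z - 8))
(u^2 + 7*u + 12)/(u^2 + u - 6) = (u + 4)/(u - 2)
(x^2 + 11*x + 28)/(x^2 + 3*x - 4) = (x + 7)/(x - 1)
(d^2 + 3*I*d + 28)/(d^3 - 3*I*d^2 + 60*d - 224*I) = (d + 7*I)/(d^2 + I*d + 56)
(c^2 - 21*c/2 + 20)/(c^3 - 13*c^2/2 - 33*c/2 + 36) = (2*c - 5)/(2*c^2 + 3*c - 9)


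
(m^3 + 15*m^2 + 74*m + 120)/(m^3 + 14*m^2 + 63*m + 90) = (m + 4)/(m + 3)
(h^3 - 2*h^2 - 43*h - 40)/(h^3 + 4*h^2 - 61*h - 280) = (h + 1)/(h + 7)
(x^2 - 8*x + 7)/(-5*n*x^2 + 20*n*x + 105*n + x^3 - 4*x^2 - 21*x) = (x - 1)/(-5*n*x - 15*n + x^2 + 3*x)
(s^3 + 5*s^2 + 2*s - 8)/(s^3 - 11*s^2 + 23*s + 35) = (s^3 + 5*s^2 + 2*s - 8)/(s^3 - 11*s^2 + 23*s + 35)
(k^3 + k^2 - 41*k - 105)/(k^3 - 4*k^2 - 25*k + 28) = (k^2 + 8*k + 15)/(k^2 + 3*k - 4)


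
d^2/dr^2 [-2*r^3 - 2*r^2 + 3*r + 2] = -12*r - 4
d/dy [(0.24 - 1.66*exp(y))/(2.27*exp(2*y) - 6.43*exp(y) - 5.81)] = (3.7682*exp(2*y) - 1.0896*exp(y) + 11.1878)*exp(y)/(5.1529*exp(4*y) - 29.1922*exp(3*y) + 14.9675*exp(2*y) + 74.7166*exp(y) + 33.7561)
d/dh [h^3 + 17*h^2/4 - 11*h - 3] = 3*h^2 + 17*h/2 - 11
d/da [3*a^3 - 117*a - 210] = 9*a^2 - 117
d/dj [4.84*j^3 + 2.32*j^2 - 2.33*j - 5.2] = 14.52*j^2 + 4.64*j - 2.33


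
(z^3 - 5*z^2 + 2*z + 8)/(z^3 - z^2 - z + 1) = (z^2 - 6*z + 8)/(z^2 - 2*z + 1)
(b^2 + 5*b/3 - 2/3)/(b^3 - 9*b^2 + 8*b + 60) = (b - 1/3)/(b^2 - 11*b + 30)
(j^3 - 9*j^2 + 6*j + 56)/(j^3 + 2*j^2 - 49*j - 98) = (j - 4)/(j + 7)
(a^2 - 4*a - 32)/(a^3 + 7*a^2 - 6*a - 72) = (a - 8)/(a^2 + 3*a - 18)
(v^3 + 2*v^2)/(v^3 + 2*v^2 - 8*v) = v*(v + 2)/(v^2 + 2*v - 8)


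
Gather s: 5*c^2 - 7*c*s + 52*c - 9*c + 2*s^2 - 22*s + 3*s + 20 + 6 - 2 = 5*c^2 + 43*c + 2*s^2 + s*(-7*c - 19) + 24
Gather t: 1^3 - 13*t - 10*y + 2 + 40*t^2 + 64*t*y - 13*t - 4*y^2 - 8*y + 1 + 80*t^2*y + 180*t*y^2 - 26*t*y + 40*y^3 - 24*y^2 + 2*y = t^2*(80*y + 40) + t*(180*y^2 + 38*y - 26) + 40*y^3 - 28*y^2 - 16*y + 4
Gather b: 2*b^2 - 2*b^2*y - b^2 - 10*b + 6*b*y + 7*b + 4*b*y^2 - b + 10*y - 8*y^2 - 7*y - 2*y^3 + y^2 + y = b^2*(1 - 2*y) + b*(4*y^2 + 6*y - 4) - 2*y^3 - 7*y^2 + 4*y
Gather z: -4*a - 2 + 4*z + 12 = -4*a + 4*z + 10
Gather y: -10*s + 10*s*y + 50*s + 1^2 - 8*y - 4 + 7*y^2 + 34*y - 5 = 40*s + 7*y^2 + y*(10*s + 26) - 8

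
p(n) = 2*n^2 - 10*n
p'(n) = 4*n - 10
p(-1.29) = 16.23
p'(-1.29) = -15.16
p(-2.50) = 37.50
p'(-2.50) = -20.00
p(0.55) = -4.90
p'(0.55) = -7.80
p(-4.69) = 90.89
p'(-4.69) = -28.76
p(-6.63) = 154.21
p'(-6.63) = -36.52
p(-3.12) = 50.67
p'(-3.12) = -22.48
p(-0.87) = 10.21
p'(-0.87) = -13.48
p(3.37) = -10.99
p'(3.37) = 3.48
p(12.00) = 168.00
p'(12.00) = 38.00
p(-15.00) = 600.00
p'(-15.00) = -70.00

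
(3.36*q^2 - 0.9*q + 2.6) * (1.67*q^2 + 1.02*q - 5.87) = 5.6112*q^4 + 1.9242*q^3 - 16.2992*q^2 + 7.935*q - 15.262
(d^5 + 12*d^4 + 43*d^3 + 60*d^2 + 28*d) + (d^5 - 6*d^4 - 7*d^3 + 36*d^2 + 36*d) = 2*d^5 + 6*d^4 + 36*d^3 + 96*d^2 + 64*d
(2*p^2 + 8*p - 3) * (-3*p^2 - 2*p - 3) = -6*p^4 - 28*p^3 - 13*p^2 - 18*p + 9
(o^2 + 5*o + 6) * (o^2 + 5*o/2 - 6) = o^4 + 15*o^3/2 + 25*o^2/2 - 15*o - 36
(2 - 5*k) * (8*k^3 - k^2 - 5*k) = -40*k^4 + 21*k^3 + 23*k^2 - 10*k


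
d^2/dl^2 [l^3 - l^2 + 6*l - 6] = 6*l - 2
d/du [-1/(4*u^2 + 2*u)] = (4*u + 1)/(2*u^2*(2*u + 1)^2)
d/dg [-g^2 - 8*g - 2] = -2*g - 8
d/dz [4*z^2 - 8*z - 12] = 8*z - 8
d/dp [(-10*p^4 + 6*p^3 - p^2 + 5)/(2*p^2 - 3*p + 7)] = (-40*p^5 + 102*p^4 - 316*p^3 + 129*p^2 - 34*p + 15)/(4*p^4 - 12*p^3 + 37*p^2 - 42*p + 49)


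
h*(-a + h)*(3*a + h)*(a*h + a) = -3*a^3*h^2 - 3*a^3*h + 2*a^2*h^3 + 2*a^2*h^2 + a*h^4 + a*h^3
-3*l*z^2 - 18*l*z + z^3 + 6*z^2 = z*(-3*l + z)*(z + 6)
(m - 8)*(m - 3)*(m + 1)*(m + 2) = m^4 - 8*m^3 - 7*m^2 + 50*m + 48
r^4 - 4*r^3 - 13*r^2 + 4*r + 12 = (r - 6)*(r - 1)*(r + 1)*(r + 2)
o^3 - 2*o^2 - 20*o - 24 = (o - 6)*(o + 2)^2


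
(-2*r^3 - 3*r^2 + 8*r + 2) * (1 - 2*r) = 4*r^4 + 4*r^3 - 19*r^2 + 4*r + 2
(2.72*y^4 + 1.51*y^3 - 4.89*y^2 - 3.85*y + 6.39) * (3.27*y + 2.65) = 8.8944*y^5 + 12.1457*y^4 - 11.9888*y^3 - 25.548*y^2 + 10.6928*y + 16.9335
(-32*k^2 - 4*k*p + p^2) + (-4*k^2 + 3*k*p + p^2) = -36*k^2 - k*p + 2*p^2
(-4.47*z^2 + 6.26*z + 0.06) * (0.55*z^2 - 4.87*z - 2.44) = -2.4585*z^4 + 25.2119*z^3 - 19.5464*z^2 - 15.5666*z - 0.1464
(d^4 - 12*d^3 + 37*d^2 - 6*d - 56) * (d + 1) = d^5 - 11*d^4 + 25*d^3 + 31*d^2 - 62*d - 56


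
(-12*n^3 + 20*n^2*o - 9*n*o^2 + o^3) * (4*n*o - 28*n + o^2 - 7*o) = -48*n^4*o + 336*n^4 + 68*n^3*o^2 - 476*n^3*o - 16*n^2*o^3 + 112*n^2*o^2 - 5*n*o^4 + 35*n*o^3 + o^5 - 7*o^4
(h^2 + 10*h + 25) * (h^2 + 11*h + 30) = h^4 + 21*h^3 + 165*h^2 + 575*h + 750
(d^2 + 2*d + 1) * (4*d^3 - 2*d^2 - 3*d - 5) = 4*d^5 + 6*d^4 - 3*d^3 - 13*d^2 - 13*d - 5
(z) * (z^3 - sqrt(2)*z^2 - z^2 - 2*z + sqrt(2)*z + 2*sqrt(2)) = z^4 - sqrt(2)*z^3 - z^3 - 2*z^2 + sqrt(2)*z^2 + 2*sqrt(2)*z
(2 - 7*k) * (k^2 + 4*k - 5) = -7*k^3 - 26*k^2 + 43*k - 10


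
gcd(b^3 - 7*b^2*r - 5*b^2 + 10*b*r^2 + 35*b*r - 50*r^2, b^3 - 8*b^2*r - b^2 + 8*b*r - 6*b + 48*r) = 1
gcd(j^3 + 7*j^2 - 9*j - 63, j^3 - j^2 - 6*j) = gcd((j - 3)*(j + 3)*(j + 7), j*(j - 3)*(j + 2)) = j - 3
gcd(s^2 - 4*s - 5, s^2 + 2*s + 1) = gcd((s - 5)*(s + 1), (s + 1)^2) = s + 1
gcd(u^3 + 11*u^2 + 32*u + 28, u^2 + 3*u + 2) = u + 2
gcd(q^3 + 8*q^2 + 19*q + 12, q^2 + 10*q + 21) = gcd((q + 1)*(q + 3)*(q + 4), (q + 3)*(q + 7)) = q + 3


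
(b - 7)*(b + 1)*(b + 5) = b^3 - b^2 - 37*b - 35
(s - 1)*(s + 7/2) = s^2 + 5*s/2 - 7/2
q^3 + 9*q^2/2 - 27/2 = (q - 3/2)*(q + 3)^2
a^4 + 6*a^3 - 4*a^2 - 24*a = a*(a - 2)*(a + 2)*(a + 6)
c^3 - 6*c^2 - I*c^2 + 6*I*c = c*(c - 6)*(c - I)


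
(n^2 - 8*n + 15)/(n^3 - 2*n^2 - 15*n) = (n - 3)/(n*(n + 3))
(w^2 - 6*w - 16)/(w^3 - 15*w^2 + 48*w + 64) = (w + 2)/(w^2 - 7*w - 8)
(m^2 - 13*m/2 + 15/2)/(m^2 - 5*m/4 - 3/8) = 4*(m - 5)/(4*m + 1)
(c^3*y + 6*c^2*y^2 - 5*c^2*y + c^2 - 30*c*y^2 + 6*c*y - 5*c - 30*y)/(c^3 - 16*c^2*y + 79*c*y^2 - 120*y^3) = (c^3*y + 6*c^2*y^2 - 5*c^2*y + c^2 - 30*c*y^2 + 6*c*y - 5*c - 30*y)/(c^3 - 16*c^2*y + 79*c*y^2 - 120*y^3)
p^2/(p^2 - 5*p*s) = p/(p - 5*s)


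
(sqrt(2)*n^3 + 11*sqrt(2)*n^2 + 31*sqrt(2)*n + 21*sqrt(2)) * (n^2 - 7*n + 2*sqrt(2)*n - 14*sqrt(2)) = sqrt(2)*n^5 + 4*n^4 + 4*sqrt(2)*n^4 - 46*sqrt(2)*n^3 + 16*n^3 - 196*sqrt(2)*n^2 - 184*n^2 - 784*n - 147*sqrt(2)*n - 588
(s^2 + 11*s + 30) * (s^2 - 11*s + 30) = s^4 - 61*s^2 + 900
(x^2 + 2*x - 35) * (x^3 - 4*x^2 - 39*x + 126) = x^5 - 2*x^4 - 82*x^3 + 188*x^2 + 1617*x - 4410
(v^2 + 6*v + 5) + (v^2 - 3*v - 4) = 2*v^2 + 3*v + 1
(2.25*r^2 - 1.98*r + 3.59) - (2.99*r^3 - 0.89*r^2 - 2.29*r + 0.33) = -2.99*r^3 + 3.14*r^2 + 0.31*r + 3.26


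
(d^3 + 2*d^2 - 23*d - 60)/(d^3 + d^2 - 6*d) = (d^2 - d - 20)/(d*(d - 2))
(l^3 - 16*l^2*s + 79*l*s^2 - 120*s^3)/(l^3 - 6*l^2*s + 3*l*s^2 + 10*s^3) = (-l^2 + 11*l*s - 24*s^2)/(-l^2 + l*s + 2*s^2)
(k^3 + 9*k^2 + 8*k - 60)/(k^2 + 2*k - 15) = (k^2 + 4*k - 12)/(k - 3)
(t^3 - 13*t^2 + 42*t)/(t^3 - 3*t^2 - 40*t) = (-t^2 + 13*t - 42)/(-t^2 + 3*t + 40)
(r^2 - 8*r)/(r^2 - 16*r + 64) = r/(r - 8)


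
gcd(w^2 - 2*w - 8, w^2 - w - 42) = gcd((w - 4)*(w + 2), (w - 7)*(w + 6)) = 1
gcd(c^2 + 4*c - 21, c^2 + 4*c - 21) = c^2 + 4*c - 21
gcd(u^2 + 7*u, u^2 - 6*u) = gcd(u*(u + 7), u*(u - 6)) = u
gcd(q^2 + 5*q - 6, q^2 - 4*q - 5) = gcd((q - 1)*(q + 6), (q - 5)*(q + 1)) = 1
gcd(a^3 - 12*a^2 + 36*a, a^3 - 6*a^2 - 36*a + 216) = a^2 - 12*a + 36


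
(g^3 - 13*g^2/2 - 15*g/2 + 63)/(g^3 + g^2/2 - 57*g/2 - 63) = (2*g - 7)/(2*g + 7)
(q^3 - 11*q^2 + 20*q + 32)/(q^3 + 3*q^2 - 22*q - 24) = (q - 8)/(q + 6)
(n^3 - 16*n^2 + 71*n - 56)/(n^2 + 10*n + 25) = (n^3 - 16*n^2 + 71*n - 56)/(n^2 + 10*n + 25)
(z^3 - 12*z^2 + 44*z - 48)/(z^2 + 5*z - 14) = (z^2 - 10*z + 24)/(z + 7)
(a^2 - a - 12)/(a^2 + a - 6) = (a - 4)/(a - 2)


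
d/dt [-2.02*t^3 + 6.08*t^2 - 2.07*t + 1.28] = -6.06*t^2 + 12.16*t - 2.07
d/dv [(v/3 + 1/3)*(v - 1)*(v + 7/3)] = v^2 + 14*v/9 - 1/3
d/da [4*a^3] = 12*a^2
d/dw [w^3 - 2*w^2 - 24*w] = 3*w^2 - 4*w - 24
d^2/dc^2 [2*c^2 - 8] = 4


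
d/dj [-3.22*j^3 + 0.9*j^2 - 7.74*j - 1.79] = -9.66*j^2 + 1.8*j - 7.74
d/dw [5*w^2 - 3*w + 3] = 10*w - 3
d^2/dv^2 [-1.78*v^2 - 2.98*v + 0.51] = -3.56000000000000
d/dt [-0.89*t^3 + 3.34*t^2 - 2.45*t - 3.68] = -2.67*t^2 + 6.68*t - 2.45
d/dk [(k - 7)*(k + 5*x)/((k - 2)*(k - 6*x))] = (-(k - 7)*(k - 2)*(k + 5*x) - (k - 7)*(k - 6*x)*(k + 5*x) + (k - 2)*(k - 6*x)*(2*k + 5*x - 7))/((k - 2)^2*(k - 6*x)^2)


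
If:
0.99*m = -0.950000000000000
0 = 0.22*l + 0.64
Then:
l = -2.91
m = -0.96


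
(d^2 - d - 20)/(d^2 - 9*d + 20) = (d + 4)/(d - 4)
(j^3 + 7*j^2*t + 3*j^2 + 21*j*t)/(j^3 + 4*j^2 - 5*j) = (j^2 + 7*j*t + 3*j + 21*t)/(j^2 + 4*j - 5)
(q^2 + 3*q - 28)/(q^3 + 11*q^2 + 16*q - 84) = (q - 4)/(q^2 + 4*q - 12)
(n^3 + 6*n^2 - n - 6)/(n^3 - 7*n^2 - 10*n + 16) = (n^2 + 7*n + 6)/(n^2 - 6*n - 16)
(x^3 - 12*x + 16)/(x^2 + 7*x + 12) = (x^2 - 4*x + 4)/(x + 3)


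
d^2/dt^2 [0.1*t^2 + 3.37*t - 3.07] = 0.200000000000000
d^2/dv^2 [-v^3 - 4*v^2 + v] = -6*v - 8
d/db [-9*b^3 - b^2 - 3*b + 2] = -27*b^2 - 2*b - 3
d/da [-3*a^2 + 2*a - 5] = 2 - 6*a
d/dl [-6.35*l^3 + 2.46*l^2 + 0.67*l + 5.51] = -19.05*l^2 + 4.92*l + 0.67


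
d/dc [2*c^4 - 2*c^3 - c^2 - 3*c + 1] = 8*c^3 - 6*c^2 - 2*c - 3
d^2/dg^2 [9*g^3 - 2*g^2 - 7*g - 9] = 54*g - 4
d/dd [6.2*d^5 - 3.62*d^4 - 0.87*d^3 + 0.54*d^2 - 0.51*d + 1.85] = 31.0*d^4 - 14.48*d^3 - 2.61*d^2 + 1.08*d - 0.51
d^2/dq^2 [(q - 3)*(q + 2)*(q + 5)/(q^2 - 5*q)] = 4*(17*q^3 - 45*q^2 + 225*q - 375)/(q^3*(q^3 - 15*q^2 + 75*q - 125))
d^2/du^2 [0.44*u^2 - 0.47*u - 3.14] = 0.880000000000000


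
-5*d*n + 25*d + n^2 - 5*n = (-5*d + n)*(n - 5)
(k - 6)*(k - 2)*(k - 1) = k^3 - 9*k^2 + 20*k - 12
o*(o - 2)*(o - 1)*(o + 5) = o^4 + 2*o^3 - 13*o^2 + 10*o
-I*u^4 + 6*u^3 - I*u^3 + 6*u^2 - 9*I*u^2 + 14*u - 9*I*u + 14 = (u - 2*I)*(u + I)*(u + 7*I)*(-I*u - I)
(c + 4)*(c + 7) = c^2 + 11*c + 28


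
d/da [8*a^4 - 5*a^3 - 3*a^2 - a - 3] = 32*a^3 - 15*a^2 - 6*a - 1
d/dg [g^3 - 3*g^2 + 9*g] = 3*g^2 - 6*g + 9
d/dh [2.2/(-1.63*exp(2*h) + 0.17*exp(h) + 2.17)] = (7.172*exp(h) - 0.374)*exp(h)/(-1.63*exp(2*h) + 0.17*exp(h) + 2.17)^2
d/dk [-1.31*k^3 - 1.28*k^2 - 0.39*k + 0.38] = -3.93*k^2 - 2.56*k - 0.39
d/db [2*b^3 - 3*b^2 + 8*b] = 6*b^2 - 6*b + 8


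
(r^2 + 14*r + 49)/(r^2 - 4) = (r^2 + 14*r + 49)/(r^2 - 4)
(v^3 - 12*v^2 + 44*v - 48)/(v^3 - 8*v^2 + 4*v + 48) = (v - 2)/(v + 2)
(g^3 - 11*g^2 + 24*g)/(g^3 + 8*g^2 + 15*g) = (g^2 - 11*g + 24)/(g^2 + 8*g + 15)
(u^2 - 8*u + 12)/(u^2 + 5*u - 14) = (u - 6)/(u + 7)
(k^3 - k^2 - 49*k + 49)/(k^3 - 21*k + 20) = (k^2 - 49)/(k^2 + k - 20)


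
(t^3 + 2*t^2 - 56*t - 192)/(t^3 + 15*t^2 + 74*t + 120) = (t - 8)/(t + 5)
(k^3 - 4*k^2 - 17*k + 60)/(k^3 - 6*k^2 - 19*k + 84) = (k - 5)/(k - 7)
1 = 1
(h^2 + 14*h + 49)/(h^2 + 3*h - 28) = (h + 7)/(h - 4)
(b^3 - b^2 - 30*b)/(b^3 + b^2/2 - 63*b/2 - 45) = 2*b/(2*b + 3)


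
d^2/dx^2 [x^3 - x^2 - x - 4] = 6*x - 2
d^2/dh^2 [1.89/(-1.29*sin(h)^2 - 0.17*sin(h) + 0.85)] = (12.580596*sin(h)^4 + 1.243431*sin(h)^3 - 10.526733*sin(h)^2 - 2.213757*sin(h) - 4.254012)/(1.29*sin(h)^2 + 0.17*sin(h) - 0.85)^3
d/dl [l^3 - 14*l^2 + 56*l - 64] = 3*l^2 - 28*l + 56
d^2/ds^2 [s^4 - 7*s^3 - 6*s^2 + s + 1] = 12*s^2 - 42*s - 12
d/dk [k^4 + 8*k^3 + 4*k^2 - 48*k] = 4*k^3 + 24*k^2 + 8*k - 48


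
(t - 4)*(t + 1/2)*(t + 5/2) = t^3 - t^2 - 43*t/4 - 5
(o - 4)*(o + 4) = o^2 - 16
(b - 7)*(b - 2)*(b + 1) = b^3 - 8*b^2 + 5*b + 14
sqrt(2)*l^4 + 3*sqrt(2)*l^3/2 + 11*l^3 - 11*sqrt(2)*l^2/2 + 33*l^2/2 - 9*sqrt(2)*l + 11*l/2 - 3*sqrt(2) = (l + 1)*(l - sqrt(2)/2)*(l + 6*sqrt(2))*(sqrt(2)*l + sqrt(2)/2)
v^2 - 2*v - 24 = (v - 6)*(v + 4)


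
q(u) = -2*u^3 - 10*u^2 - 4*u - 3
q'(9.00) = -670.00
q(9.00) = -2307.00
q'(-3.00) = 2.00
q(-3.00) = -27.00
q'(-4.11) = -23.15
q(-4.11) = -16.63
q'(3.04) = -120.25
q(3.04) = -163.76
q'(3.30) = -135.34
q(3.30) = -196.97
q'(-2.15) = 11.26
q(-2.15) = -20.75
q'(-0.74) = 7.51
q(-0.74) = -4.71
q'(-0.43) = 3.49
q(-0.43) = -2.97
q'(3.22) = -130.61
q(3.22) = -186.34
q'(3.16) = -127.11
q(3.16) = -178.60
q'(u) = -6*u^2 - 20*u - 4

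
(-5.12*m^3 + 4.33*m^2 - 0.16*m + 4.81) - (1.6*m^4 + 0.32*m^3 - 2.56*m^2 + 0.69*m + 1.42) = -1.6*m^4 - 5.44*m^3 + 6.89*m^2 - 0.85*m + 3.39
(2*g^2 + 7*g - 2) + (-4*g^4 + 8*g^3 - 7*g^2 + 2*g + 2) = -4*g^4 + 8*g^3 - 5*g^2 + 9*g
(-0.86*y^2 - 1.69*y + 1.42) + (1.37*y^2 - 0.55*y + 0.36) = 0.51*y^2 - 2.24*y + 1.78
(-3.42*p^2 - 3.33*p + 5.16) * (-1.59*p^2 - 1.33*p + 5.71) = 5.4378*p^4 + 9.8433*p^3 - 23.3037*p^2 - 25.8771*p + 29.4636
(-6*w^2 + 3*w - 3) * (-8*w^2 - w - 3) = 48*w^4 - 18*w^3 + 39*w^2 - 6*w + 9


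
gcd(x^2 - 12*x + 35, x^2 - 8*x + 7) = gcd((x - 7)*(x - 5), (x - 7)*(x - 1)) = x - 7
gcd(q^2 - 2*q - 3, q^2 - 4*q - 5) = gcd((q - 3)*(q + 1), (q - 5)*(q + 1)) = q + 1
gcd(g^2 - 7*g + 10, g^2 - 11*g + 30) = g - 5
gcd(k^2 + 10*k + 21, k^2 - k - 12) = k + 3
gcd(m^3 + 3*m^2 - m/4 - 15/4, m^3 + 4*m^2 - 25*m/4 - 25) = m + 5/2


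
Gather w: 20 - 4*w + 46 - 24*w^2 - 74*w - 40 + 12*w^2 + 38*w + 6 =-12*w^2 - 40*w + 32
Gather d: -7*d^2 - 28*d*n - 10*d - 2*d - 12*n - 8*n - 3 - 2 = -7*d^2 + d*(-28*n - 12) - 20*n - 5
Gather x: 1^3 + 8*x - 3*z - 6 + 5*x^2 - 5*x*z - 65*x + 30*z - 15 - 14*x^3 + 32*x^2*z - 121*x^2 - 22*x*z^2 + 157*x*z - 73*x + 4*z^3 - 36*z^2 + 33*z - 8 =-14*x^3 + x^2*(32*z - 116) + x*(-22*z^2 + 152*z - 130) + 4*z^3 - 36*z^2 + 60*z - 28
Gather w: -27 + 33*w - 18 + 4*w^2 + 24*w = 4*w^2 + 57*w - 45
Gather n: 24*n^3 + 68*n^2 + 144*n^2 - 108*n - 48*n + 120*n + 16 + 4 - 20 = 24*n^3 + 212*n^2 - 36*n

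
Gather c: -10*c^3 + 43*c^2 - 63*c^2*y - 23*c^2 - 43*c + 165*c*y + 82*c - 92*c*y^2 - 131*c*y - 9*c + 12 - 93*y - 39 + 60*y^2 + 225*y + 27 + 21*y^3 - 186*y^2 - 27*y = -10*c^3 + c^2*(20 - 63*y) + c*(-92*y^2 + 34*y + 30) + 21*y^3 - 126*y^2 + 105*y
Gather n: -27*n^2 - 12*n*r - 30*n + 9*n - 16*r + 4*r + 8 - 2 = -27*n^2 + n*(-12*r - 21) - 12*r + 6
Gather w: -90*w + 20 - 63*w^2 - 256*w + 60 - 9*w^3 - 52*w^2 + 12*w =-9*w^3 - 115*w^2 - 334*w + 80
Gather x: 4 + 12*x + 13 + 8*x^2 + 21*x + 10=8*x^2 + 33*x + 27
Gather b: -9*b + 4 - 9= -9*b - 5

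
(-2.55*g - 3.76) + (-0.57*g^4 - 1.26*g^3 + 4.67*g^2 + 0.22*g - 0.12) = -0.57*g^4 - 1.26*g^3 + 4.67*g^2 - 2.33*g - 3.88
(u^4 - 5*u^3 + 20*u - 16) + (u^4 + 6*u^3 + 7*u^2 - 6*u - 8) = 2*u^4 + u^3 + 7*u^2 + 14*u - 24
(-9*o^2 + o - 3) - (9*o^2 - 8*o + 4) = -18*o^2 + 9*o - 7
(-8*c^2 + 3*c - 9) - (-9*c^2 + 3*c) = c^2 - 9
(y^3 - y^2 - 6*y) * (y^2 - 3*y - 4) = y^5 - 4*y^4 - 7*y^3 + 22*y^2 + 24*y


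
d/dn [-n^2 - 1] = -2*n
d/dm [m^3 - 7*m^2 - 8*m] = 3*m^2 - 14*m - 8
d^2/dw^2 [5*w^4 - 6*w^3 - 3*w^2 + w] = 60*w^2 - 36*w - 6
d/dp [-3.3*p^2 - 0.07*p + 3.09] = -6.6*p - 0.07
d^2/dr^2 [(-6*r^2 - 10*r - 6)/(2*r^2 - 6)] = 2*(-5*r^3 - 36*r^2 - 45*r - 36)/(r^6 - 9*r^4 + 27*r^2 - 27)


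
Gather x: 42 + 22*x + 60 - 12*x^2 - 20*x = -12*x^2 + 2*x + 102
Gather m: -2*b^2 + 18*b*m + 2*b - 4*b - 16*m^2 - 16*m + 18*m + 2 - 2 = -2*b^2 - 2*b - 16*m^2 + m*(18*b + 2)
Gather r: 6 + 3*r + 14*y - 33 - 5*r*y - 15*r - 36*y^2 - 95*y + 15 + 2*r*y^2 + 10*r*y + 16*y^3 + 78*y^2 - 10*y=r*(2*y^2 + 5*y - 12) + 16*y^3 + 42*y^2 - 91*y - 12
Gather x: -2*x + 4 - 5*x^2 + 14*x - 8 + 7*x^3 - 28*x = 7*x^3 - 5*x^2 - 16*x - 4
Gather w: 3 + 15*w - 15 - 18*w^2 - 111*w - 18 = -18*w^2 - 96*w - 30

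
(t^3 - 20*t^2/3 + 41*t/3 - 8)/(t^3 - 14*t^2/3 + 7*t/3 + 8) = (t - 1)/(t + 1)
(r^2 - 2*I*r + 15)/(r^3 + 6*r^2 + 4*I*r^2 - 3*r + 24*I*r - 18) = (r - 5*I)/(r^2 + r*(6 + I) + 6*I)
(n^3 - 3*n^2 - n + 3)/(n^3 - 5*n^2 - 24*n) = (-n^3 + 3*n^2 + n - 3)/(n*(-n^2 + 5*n + 24))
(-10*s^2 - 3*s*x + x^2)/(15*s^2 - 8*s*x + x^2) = (2*s + x)/(-3*s + x)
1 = 1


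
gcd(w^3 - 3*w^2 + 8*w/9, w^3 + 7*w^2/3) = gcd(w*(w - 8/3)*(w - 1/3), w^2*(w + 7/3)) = w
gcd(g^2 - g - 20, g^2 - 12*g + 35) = g - 5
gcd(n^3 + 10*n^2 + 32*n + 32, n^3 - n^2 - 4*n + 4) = n + 2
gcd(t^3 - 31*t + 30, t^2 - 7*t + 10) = t - 5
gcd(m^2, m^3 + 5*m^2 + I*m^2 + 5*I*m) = m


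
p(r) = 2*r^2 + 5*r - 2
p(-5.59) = 32.55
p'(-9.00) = -31.00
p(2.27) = 19.66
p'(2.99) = 16.96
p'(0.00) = 5.00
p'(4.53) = 23.12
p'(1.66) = 11.64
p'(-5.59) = -17.36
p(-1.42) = -5.07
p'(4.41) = 22.64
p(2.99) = 30.83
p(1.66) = 11.81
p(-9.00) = 115.00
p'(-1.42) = -0.68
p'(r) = 4*r + 5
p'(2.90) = 16.60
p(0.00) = -2.00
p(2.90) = 29.32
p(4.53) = 61.69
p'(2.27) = 14.08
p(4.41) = 58.95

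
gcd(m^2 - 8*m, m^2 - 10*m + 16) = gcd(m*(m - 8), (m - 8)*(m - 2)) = m - 8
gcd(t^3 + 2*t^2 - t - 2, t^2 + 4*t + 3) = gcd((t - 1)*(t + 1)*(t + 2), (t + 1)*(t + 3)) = t + 1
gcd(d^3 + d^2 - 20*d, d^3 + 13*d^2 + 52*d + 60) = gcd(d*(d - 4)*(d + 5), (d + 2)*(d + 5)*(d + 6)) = d + 5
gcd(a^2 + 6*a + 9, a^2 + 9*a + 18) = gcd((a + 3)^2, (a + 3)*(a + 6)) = a + 3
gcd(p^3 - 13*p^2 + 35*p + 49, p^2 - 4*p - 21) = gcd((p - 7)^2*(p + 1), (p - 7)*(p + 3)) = p - 7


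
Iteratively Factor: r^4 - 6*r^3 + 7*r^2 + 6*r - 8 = (r - 2)*(r^3 - 4*r^2 - r + 4) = (r - 2)*(r - 1)*(r^2 - 3*r - 4) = (r - 2)*(r - 1)*(r + 1)*(r - 4)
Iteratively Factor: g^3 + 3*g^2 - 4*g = (g - 1)*(g^2 + 4*g) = (g - 1)*(g + 4)*(g)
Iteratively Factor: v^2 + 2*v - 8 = (v - 2)*(v + 4)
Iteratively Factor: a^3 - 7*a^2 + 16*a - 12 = (a - 2)*(a^2 - 5*a + 6) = (a - 3)*(a - 2)*(a - 2)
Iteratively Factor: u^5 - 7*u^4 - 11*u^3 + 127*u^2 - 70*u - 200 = (u - 5)*(u^4 - 2*u^3 - 21*u^2 + 22*u + 40) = (u - 5)*(u + 1)*(u^3 - 3*u^2 - 18*u + 40) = (u - 5)^2*(u + 1)*(u^2 + 2*u - 8) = (u - 5)^2*(u - 2)*(u + 1)*(u + 4)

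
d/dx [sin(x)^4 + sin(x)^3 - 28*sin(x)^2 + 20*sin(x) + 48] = (4*sin(x)^3 + 3*sin(x)^2 - 56*sin(x) + 20)*cos(x)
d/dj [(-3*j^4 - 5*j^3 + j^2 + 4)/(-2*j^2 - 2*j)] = (6*j^5 + 14*j^4 + 10*j^3 - j^2 + 8*j + 4)/(2*j^2*(j^2 + 2*j + 1))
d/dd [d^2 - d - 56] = 2*d - 1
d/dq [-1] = 0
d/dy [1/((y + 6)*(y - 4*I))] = ((-y + 4*I)*(y + 6) - (y - 4*I)^2)/((y + 6)^2*(y - 4*I)^3)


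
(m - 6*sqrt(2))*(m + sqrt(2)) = m^2 - 5*sqrt(2)*m - 12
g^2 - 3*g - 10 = (g - 5)*(g + 2)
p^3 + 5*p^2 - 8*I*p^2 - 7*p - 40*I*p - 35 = (p + 5)*(p - 7*I)*(p - I)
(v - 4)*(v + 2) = v^2 - 2*v - 8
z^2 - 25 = (z - 5)*(z + 5)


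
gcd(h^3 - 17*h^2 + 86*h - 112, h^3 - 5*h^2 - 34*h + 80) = h^2 - 10*h + 16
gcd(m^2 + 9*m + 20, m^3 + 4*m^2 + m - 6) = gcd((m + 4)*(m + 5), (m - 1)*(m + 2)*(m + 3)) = 1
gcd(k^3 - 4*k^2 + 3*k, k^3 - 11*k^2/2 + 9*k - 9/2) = k^2 - 4*k + 3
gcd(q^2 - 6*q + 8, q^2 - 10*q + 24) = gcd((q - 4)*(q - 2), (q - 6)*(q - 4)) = q - 4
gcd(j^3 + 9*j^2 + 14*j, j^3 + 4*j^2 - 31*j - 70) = j^2 + 9*j + 14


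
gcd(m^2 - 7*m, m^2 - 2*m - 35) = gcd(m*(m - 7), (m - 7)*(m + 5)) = m - 7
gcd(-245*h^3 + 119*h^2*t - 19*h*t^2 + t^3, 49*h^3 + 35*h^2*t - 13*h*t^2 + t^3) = 49*h^2 - 14*h*t + t^2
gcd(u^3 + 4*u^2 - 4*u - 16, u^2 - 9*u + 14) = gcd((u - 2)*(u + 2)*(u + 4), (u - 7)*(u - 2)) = u - 2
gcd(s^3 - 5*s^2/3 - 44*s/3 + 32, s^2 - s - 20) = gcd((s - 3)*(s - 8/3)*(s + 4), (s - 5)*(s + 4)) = s + 4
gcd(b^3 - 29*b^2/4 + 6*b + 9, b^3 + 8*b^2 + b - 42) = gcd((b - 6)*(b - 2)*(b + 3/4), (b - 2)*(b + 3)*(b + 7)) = b - 2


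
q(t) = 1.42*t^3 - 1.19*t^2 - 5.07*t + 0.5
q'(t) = 4.26*t^2 - 2.38*t - 5.07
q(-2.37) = -13.07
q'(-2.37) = 24.50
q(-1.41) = 1.30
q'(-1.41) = 6.76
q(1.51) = -4.98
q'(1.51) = 1.05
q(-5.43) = -234.40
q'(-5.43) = 133.46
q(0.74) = -3.33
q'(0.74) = -4.50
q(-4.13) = -98.89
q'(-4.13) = 77.42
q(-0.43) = 2.35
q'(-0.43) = -3.26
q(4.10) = 57.58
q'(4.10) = 56.78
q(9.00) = 893.66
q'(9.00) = 318.57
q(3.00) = 12.92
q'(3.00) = 26.13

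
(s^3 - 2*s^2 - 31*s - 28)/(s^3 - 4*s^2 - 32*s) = (s^2 - 6*s - 7)/(s*(s - 8))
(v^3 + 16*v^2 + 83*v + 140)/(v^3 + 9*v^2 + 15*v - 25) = (v^2 + 11*v + 28)/(v^2 + 4*v - 5)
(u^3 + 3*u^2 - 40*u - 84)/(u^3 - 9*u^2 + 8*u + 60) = (u + 7)/(u - 5)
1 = 1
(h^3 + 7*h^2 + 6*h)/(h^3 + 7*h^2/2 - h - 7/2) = 2*h*(h + 6)/(2*h^2 + 5*h - 7)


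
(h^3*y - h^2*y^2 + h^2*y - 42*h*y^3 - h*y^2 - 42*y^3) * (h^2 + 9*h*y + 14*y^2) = h^5*y + 8*h^4*y^2 + h^4*y - 37*h^3*y^3 + 8*h^3*y^2 - 392*h^2*y^4 - 37*h^2*y^3 - 588*h*y^5 - 392*h*y^4 - 588*y^5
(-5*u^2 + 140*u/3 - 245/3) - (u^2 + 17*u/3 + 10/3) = -6*u^2 + 41*u - 85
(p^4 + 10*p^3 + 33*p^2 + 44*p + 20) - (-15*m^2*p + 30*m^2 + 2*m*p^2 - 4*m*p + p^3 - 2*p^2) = 15*m^2*p - 30*m^2 - 2*m*p^2 + 4*m*p + p^4 + 9*p^3 + 35*p^2 + 44*p + 20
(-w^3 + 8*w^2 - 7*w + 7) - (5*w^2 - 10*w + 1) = -w^3 + 3*w^2 + 3*w + 6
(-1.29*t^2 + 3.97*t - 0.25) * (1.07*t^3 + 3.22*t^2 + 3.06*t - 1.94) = -1.3803*t^5 + 0.0941000000000001*t^4 + 8.5685*t^3 + 13.8458*t^2 - 8.4668*t + 0.485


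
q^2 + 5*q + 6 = (q + 2)*(q + 3)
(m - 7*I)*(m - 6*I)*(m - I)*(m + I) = m^4 - 13*I*m^3 - 41*m^2 - 13*I*m - 42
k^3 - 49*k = k*(k - 7)*(k + 7)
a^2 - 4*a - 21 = (a - 7)*(a + 3)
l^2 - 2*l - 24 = (l - 6)*(l + 4)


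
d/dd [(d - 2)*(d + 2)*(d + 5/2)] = 3*d^2 + 5*d - 4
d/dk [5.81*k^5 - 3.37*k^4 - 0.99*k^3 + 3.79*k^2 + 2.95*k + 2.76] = 29.05*k^4 - 13.48*k^3 - 2.97*k^2 + 7.58*k + 2.95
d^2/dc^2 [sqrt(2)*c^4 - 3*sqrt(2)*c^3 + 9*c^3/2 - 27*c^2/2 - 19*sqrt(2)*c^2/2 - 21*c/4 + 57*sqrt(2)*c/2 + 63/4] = 12*sqrt(2)*c^2 - 18*sqrt(2)*c + 27*c - 27 - 19*sqrt(2)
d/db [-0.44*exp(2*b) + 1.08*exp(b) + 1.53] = (1.08 - 0.88*exp(b))*exp(b)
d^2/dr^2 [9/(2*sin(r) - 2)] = -(9*sin(r) + 18)/(2*(sin(r) - 1)^2)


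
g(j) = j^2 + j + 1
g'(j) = 2*j + 1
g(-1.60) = 1.96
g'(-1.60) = -2.20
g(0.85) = 2.57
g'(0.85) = 2.70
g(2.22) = 8.15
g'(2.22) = 5.44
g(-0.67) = 0.78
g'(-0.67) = -0.34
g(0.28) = 1.36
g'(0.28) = 1.56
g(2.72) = 11.12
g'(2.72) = 6.44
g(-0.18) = 0.85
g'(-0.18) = 0.64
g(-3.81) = 11.71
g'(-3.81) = -6.62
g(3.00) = 13.00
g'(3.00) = 7.00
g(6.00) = 43.00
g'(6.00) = 13.00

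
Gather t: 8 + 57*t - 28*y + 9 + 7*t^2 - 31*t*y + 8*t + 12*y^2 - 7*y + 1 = 7*t^2 + t*(65 - 31*y) + 12*y^2 - 35*y + 18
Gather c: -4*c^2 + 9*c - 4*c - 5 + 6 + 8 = -4*c^2 + 5*c + 9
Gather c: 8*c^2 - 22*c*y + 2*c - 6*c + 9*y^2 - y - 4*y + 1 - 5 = 8*c^2 + c*(-22*y - 4) + 9*y^2 - 5*y - 4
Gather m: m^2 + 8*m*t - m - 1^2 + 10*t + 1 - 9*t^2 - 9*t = m^2 + m*(8*t - 1) - 9*t^2 + t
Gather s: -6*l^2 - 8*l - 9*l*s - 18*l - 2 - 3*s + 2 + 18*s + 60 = -6*l^2 - 26*l + s*(15 - 9*l) + 60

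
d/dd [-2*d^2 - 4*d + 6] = -4*d - 4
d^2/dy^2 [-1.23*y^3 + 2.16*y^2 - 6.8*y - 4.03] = 4.32 - 7.38*y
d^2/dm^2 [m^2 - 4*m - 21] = 2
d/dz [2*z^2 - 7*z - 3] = 4*z - 7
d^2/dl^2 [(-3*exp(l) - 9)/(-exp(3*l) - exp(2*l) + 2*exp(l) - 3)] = (12*exp(6*l) + 90*exp(5*l) + 126*exp(4*l) - 111*exp(3*l) - 351*exp(2*l) - 54*exp(l) + 81)*exp(l)/(exp(9*l) + 3*exp(8*l) - 3*exp(7*l) - 2*exp(6*l) + 24*exp(5*l) - 15*exp(4*l) - 17*exp(3*l) + 63*exp(2*l) - 54*exp(l) + 27)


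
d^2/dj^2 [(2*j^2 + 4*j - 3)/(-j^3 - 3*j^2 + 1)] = 2*(-2*j^6 - 12*j^5 - 18*j^4 + 22*j^3 + 39*j^2 - 27*j + 7)/(j^9 + 9*j^8 + 27*j^7 + 24*j^6 - 18*j^5 - 27*j^4 + 3*j^3 + 9*j^2 - 1)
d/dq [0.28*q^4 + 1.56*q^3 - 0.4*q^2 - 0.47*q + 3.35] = 1.12*q^3 + 4.68*q^2 - 0.8*q - 0.47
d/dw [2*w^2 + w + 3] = 4*w + 1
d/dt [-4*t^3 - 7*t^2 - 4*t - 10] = -12*t^2 - 14*t - 4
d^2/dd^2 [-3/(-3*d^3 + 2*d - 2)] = 6*(-9*d*(3*d^3 - 2*d + 2) + (9*d^2 - 2)^2)/(3*d^3 - 2*d + 2)^3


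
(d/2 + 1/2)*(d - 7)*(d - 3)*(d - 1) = d^4/2 - 5*d^3 + 10*d^2 + 5*d - 21/2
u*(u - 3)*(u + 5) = u^3 + 2*u^2 - 15*u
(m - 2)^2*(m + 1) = m^3 - 3*m^2 + 4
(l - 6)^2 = l^2 - 12*l + 36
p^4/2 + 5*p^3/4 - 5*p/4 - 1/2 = (p/2 + 1/2)*(p - 1)*(p + 1/2)*(p + 2)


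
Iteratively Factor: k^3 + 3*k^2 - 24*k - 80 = (k + 4)*(k^2 - k - 20) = (k + 4)^2*(k - 5)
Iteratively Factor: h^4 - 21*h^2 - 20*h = (h - 5)*(h^3 + 5*h^2 + 4*h) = (h - 5)*(h + 1)*(h^2 + 4*h) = h*(h - 5)*(h + 1)*(h + 4)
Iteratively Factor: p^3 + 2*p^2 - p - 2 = (p + 2)*(p^2 - 1) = (p - 1)*(p + 2)*(p + 1)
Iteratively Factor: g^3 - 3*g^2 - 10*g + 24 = (g + 3)*(g^2 - 6*g + 8) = (g - 4)*(g + 3)*(g - 2)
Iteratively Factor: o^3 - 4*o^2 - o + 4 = (o - 1)*(o^2 - 3*o - 4) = (o - 1)*(o + 1)*(o - 4)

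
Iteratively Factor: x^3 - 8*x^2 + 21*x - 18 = (x - 3)*(x^2 - 5*x + 6) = (x - 3)*(x - 2)*(x - 3)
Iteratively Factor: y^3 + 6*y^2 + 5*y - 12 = (y - 1)*(y^2 + 7*y + 12) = (y - 1)*(y + 3)*(y + 4)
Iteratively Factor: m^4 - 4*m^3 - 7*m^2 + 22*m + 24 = (m + 2)*(m^3 - 6*m^2 + 5*m + 12) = (m - 3)*(m + 2)*(m^2 - 3*m - 4) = (m - 4)*(m - 3)*(m + 2)*(m + 1)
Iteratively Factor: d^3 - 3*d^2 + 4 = (d - 2)*(d^2 - d - 2) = (d - 2)*(d + 1)*(d - 2)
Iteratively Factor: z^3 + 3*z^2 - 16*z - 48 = (z - 4)*(z^2 + 7*z + 12) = (z - 4)*(z + 3)*(z + 4)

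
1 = 1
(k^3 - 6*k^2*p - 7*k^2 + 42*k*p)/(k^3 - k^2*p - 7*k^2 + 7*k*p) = (-k + 6*p)/(-k + p)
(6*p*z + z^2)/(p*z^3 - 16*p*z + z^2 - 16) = z*(6*p + z)/(p*z^3 - 16*p*z + z^2 - 16)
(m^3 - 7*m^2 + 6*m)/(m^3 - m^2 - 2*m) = (-m^2 + 7*m - 6)/(-m^2 + m + 2)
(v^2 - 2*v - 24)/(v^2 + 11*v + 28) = (v - 6)/(v + 7)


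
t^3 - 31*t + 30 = (t - 5)*(t - 1)*(t + 6)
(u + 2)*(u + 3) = u^2 + 5*u + 6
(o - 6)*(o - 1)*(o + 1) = o^3 - 6*o^2 - o + 6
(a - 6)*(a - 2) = a^2 - 8*a + 12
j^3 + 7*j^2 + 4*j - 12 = (j - 1)*(j + 2)*(j + 6)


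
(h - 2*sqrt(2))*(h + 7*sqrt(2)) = h^2 + 5*sqrt(2)*h - 28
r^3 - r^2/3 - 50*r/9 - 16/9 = (r - 8/3)*(r + 1/3)*(r + 2)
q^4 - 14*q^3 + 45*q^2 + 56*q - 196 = (q - 7)^2*(q - 2)*(q + 2)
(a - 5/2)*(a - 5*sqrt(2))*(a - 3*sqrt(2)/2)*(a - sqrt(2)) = a^4 - 15*sqrt(2)*a^3/2 - 5*a^3/2 + 75*sqrt(2)*a^2/4 + 28*a^2 - 70*a - 15*sqrt(2)*a + 75*sqrt(2)/2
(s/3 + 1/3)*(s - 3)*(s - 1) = s^3/3 - s^2 - s/3 + 1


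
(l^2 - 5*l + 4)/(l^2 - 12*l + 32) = (l - 1)/(l - 8)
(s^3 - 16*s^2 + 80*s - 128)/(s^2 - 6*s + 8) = (s^2 - 12*s + 32)/(s - 2)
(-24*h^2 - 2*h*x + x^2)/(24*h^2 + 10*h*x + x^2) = (-6*h + x)/(6*h + x)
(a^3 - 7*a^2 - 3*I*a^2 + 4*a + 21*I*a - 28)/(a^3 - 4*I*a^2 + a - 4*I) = (a - 7)/(a - I)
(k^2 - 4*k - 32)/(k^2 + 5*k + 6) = (k^2 - 4*k - 32)/(k^2 + 5*k + 6)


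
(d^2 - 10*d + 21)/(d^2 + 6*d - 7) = (d^2 - 10*d + 21)/(d^2 + 6*d - 7)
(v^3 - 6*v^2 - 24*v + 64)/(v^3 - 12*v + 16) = (v - 8)/(v - 2)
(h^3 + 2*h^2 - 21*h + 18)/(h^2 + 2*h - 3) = (h^2 + 3*h - 18)/(h + 3)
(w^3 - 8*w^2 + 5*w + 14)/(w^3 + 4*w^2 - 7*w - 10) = (w - 7)/(w + 5)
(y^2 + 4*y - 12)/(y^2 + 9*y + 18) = (y - 2)/(y + 3)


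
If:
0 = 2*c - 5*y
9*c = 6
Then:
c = 2/3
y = 4/15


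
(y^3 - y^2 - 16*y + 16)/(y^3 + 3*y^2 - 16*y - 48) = (y - 1)/(y + 3)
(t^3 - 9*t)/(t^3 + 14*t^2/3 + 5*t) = 3*(t - 3)/(3*t + 5)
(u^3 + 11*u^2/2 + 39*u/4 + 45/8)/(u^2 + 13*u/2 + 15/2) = (u^2 + 4*u + 15/4)/(u + 5)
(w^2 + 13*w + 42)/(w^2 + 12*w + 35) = (w + 6)/(w + 5)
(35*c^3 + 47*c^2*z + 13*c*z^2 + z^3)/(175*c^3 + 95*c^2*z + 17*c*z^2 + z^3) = (c + z)/(5*c + z)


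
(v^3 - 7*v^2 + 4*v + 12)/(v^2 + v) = v - 8 + 12/v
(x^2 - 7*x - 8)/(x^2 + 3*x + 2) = (x - 8)/(x + 2)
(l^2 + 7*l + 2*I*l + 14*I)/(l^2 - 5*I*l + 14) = (l + 7)/(l - 7*I)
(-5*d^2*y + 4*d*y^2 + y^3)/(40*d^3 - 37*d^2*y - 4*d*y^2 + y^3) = y/(-8*d + y)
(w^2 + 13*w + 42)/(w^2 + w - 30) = (w + 7)/(w - 5)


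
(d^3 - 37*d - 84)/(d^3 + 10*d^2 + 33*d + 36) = (d - 7)/(d + 3)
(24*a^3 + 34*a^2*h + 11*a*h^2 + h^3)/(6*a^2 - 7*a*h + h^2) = (24*a^3 + 34*a^2*h + 11*a*h^2 + h^3)/(6*a^2 - 7*a*h + h^2)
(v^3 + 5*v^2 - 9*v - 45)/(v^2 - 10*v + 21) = (v^2 + 8*v + 15)/(v - 7)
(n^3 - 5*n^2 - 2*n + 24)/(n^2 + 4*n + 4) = (n^2 - 7*n + 12)/(n + 2)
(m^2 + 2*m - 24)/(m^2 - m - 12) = (m + 6)/(m + 3)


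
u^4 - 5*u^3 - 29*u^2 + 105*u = u*(u - 7)*(u - 3)*(u + 5)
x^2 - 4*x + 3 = (x - 3)*(x - 1)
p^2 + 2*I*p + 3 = (p - I)*(p + 3*I)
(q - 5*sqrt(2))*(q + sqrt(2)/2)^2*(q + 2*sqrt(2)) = q^4 - 2*sqrt(2)*q^3 - 51*q^2/2 - 43*sqrt(2)*q/2 - 10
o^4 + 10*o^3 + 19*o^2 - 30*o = o*(o - 1)*(o + 5)*(o + 6)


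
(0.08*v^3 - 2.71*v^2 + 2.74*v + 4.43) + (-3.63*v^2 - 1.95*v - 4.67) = 0.08*v^3 - 6.34*v^2 + 0.79*v - 0.24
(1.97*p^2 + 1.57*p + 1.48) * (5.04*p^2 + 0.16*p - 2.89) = 9.9288*p^4 + 8.228*p^3 + 2.0171*p^2 - 4.3005*p - 4.2772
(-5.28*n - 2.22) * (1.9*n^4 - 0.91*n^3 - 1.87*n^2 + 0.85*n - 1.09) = -10.032*n^5 + 0.5868*n^4 + 11.8938*n^3 - 0.3366*n^2 + 3.8682*n + 2.4198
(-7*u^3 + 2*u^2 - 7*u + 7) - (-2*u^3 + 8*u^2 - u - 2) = -5*u^3 - 6*u^2 - 6*u + 9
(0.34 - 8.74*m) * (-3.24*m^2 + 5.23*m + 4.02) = 28.3176*m^3 - 46.8118*m^2 - 33.3566*m + 1.3668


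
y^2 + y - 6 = (y - 2)*(y + 3)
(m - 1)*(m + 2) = m^2 + m - 2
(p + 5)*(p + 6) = p^2 + 11*p + 30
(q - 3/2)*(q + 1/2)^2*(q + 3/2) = q^4 + q^3 - 2*q^2 - 9*q/4 - 9/16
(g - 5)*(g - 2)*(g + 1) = g^3 - 6*g^2 + 3*g + 10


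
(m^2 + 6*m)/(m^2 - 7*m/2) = 2*(m + 6)/(2*m - 7)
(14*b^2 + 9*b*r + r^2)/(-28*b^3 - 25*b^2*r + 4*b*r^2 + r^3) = (2*b + r)/(-4*b^2 - 3*b*r + r^2)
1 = 1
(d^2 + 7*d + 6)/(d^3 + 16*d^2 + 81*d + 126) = (d + 1)/(d^2 + 10*d + 21)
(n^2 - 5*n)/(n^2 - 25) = n/(n + 5)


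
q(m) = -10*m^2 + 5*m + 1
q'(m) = 5 - 20*m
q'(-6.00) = 125.00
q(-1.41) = -25.93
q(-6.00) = -389.00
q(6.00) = -329.00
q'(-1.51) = 35.20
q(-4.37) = -211.82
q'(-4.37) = 92.40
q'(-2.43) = 53.60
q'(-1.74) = 39.80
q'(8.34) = -161.80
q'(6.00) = -115.00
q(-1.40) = -25.60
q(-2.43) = -70.20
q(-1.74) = -37.98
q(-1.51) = -29.35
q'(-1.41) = 33.20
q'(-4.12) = 87.40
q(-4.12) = -189.34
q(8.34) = -652.86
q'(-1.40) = 33.00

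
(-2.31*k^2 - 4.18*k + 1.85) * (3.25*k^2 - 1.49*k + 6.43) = -7.5075*k^4 - 10.1431*k^3 - 2.6126*k^2 - 29.6339*k + 11.8955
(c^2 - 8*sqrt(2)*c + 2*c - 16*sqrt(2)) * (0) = 0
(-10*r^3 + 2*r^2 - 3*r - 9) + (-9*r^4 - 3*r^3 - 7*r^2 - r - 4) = -9*r^4 - 13*r^3 - 5*r^2 - 4*r - 13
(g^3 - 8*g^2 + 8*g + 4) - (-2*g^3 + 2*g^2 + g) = 3*g^3 - 10*g^2 + 7*g + 4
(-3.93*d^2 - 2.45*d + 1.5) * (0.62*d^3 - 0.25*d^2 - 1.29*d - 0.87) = -2.4366*d^5 - 0.5365*d^4 + 6.6122*d^3 + 6.2046*d^2 + 0.1965*d - 1.305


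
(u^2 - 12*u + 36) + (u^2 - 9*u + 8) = 2*u^2 - 21*u + 44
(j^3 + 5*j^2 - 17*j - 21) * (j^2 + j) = j^5 + 6*j^4 - 12*j^3 - 38*j^2 - 21*j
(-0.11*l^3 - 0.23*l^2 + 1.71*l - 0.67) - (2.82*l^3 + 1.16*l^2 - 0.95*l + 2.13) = -2.93*l^3 - 1.39*l^2 + 2.66*l - 2.8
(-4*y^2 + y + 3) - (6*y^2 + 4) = -10*y^2 + y - 1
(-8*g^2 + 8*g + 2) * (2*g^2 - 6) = -16*g^4 + 16*g^3 + 52*g^2 - 48*g - 12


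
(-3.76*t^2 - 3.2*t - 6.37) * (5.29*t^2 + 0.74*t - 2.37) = -19.8904*t^4 - 19.7104*t^3 - 27.1541*t^2 + 2.8702*t + 15.0969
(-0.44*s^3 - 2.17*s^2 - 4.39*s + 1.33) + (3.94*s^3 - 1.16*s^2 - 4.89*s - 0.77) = 3.5*s^3 - 3.33*s^2 - 9.28*s + 0.56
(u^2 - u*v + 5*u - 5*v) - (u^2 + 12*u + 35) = -u*v - 7*u - 5*v - 35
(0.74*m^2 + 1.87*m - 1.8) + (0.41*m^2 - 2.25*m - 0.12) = 1.15*m^2 - 0.38*m - 1.92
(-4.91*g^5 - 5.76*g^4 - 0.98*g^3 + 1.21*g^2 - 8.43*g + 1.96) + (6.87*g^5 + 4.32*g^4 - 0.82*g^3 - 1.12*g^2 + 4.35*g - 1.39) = 1.96*g^5 - 1.44*g^4 - 1.8*g^3 + 0.0899999999999999*g^2 - 4.08*g + 0.57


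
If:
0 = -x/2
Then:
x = 0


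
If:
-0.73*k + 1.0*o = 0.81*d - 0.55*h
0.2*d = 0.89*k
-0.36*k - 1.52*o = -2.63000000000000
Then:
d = 32.5097222222222 - 18.7888888888889*o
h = 57.5744191919192 - 35.0931313131313*o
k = 7.30555555555556 - 4.22222222222222*o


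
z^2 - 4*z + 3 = (z - 3)*(z - 1)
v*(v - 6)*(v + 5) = v^3 - v^2 - 30*v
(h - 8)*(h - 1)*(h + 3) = h^3 - 6*h^2 - 19*h + 24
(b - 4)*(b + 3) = b^2 - b - 12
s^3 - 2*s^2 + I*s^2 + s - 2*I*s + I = (s - 1)^2*(s + I)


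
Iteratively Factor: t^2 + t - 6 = (t - 2)*(t + 3)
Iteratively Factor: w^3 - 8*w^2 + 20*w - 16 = (w - 2)*(w^2 - 6*w + 8) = (w - 2)^2*(w - 4)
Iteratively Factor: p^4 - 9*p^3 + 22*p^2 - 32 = (p - 2)*(p^3 - 7*p^2 + 8*p + 16) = (p - 4)*(p - 2)*(p^2 - 3*p - 4) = (p - 4)*(p - 2)*(p + 1)*(p - 4)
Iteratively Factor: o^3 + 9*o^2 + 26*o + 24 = (o + 4)*(o^2 + 5*o + 6) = (o + 3)*(o + 4)*(o + 2)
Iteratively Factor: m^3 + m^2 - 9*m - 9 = (m + 1)*(m^2 - 9) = (m - 3)*(m + 1)*(m + 3)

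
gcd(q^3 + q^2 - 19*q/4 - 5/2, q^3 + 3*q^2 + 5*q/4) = q^2 + 3*q + 5/4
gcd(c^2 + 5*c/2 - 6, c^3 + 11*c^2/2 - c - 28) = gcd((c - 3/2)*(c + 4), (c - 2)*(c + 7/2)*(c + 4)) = c + 4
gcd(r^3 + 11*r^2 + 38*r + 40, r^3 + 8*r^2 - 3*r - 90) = r + 5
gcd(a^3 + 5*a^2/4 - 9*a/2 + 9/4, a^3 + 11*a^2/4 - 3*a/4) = a + 3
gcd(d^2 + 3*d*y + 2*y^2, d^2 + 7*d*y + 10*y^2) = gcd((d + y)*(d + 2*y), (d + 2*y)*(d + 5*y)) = d + 2*y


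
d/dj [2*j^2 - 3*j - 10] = 4*j - 3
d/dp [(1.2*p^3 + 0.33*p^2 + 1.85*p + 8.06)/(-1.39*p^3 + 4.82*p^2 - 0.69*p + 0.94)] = (6.2427*p^4 + 3.487*p^3 + 27.8495*p^2 - 77.078*p + 7.3004)/(1.9321*p^6 - 13.3996*p^5 + 25.1506*p^4 - 9.2648*p^3 + 9.5377*p^2 - 1.2972*p + 0.8836)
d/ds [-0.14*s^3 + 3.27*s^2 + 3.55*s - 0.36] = -0.42*s^2 + 6.54*s + 3.55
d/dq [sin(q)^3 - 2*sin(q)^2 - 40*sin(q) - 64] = (3*sin(q)^2 - 4*sin(q) - 40)*cos(q)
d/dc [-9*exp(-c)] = 9*exp(-c)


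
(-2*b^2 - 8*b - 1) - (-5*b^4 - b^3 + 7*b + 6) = 5*b^4 + b^3 - 2*b^2 - 15*b - 7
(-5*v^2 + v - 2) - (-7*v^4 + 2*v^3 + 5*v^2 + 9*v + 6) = 7*v^4 - 2*v^3 - 10*v^2 - 8*v - 8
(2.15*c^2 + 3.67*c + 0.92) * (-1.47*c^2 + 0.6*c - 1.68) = -3.1605*c^4 - 4.1049*c^3 - 2.7624*c^2 - 5.6136*c - 1.5456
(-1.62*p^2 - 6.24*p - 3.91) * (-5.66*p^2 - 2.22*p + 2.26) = 9.1692*p^4 + 38.9148*p^3 + 32.3222*p^2 - 5.4222*p - 8.8366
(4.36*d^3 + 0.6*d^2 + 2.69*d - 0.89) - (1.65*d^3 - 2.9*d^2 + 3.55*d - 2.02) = 2.71*d^3 + 3.5*d^2 - 0.86*d + 1.13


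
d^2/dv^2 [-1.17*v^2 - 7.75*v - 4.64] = -2.34000000000000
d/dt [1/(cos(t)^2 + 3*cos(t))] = (2*cos(t) + 3)*sin(t)/((cos(t) + 3)^2*cos(t)^2)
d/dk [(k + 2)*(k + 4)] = 2*k + 6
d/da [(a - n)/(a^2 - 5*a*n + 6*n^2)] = (a^2 - 5*a*n + 6*n^2 - (a - n)*(2*a - 5*n))/(a^2 - 5*a*n + 6*n^2)^2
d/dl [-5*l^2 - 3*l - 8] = -10*l - 3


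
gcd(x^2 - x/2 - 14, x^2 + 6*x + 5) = 1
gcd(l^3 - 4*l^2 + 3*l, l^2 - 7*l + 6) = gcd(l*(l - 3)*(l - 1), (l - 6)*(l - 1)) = l - 1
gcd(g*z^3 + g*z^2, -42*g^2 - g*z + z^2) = 1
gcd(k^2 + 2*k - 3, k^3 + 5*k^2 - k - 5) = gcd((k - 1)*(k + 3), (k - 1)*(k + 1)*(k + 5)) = k - 1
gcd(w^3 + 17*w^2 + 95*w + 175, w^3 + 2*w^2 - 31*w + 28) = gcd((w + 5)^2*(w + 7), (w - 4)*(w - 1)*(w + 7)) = w + 7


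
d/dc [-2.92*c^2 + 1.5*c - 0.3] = 1.5 - 5.84*c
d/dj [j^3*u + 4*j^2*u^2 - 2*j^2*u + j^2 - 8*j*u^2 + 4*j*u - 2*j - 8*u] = 3*j^2*u + 8*j*u^2 - 4*j*u + 2*j - 8*u^2 + 4*u - 2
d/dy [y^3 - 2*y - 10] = 3*y^2 - 2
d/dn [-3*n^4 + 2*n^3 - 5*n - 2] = -12*n^3 + 6*n^2 - 5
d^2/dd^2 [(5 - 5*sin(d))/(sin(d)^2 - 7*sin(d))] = 5*(sin(d)^2 + 3*sin(d) + 19 - 43/sin(d) - 42/sin(d)^2 + 98/sin(d)^3)/(sin(d) - 7)^3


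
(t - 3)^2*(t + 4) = t^3 - 2*t^2 - 15*t + 36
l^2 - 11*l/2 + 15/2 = (l - 3)*(l - 5/2)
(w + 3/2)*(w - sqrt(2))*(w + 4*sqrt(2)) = w^3 + 3*w^2/2 + 3*sqrt(2)*w^2 - 8*w + 9*sqrt(2)*w/2 - 12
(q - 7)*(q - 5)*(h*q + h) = h*q^3 - 11*h*q^2 + 23*h*q + 35*h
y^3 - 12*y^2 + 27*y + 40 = (y - 8)*(y - 5)*(y + 1)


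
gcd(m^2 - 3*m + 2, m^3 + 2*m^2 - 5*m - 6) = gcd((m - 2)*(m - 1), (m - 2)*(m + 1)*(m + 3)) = m - 2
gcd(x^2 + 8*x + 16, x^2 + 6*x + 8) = x + 4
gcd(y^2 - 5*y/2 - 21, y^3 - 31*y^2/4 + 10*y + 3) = y - 6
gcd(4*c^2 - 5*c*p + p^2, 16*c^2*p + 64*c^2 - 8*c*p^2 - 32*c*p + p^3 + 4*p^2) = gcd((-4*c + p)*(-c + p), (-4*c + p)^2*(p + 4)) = -4*c + p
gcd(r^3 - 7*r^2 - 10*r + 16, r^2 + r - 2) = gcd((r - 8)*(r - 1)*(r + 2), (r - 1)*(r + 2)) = r^2 + r - 2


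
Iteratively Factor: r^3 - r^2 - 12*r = (r + 3)*(r^2 - 4*r) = r*(r + 3)*(r - 4)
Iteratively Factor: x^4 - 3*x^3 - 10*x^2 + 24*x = (x - 2)*(x^3 - x^2 - 12*x) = (x - 4)*(x - 2)*(x^2 + 3*x) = (x - 4)*(x - 2)*(x + 3)*(x)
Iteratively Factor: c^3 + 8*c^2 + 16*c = (c + 4)*(c^2 + 4*c) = c*(c + 4)*(c + 4)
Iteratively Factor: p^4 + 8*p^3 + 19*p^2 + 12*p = (p + 4)*(p^3 + 4*p^2 + 3*p) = p*(p + 4)*(p^2 + 4*p + 3) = p*(p + 3)*(p + 4)*(p + 1)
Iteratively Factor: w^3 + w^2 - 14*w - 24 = (w + 3)*(w^2 - 2*w - 8) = (w + 2)*(w + 3)*(w - 4)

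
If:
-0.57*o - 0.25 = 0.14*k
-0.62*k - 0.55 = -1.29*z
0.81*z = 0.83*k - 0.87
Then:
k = 2.76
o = -1.12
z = 1.75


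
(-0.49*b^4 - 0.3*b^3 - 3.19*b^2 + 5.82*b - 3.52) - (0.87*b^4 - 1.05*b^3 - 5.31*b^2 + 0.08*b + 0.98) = -1.36*b^4 + 0.75*b^3 + 2.12*b^2 + 5.74*b - 4.5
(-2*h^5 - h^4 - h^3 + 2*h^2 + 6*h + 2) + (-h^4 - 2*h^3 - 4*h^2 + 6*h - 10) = -2*h^5 - 2*h^4 - 3*h^3 - 2*h^2 + 12*h - 8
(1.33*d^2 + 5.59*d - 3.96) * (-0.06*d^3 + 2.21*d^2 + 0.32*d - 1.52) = -0.0798*d^5 + 2.6039*d^4 + 13.0171*d^3 - 8.9844*d^2 - 9.764*d + 6.0192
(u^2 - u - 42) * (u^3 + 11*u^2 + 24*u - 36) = u^5 + 10*u^4 - 29*u^3 - 522*u^2 - 972*u + 1512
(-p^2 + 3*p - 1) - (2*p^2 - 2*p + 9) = -3*p^2 + 5*p - 10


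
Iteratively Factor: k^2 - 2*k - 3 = (k + 1)*(k - 3)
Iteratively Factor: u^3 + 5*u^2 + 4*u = (u + 1)*(u^2 + 4*u) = u*(u + 1)*(u + 4)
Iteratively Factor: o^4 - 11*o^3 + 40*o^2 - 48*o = (o - 3)*(o^3 - 8*o^2 + 16*o) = (o - 4)*(o - 3)*(o^2 - 4*o) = o*(o - 4)*(o - 3)*(o - 4)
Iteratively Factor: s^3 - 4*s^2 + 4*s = (s)*(s^2 - 4*s + 4) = s*(s - 2)*(s - 2)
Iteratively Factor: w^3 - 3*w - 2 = (w + 1)*(w^2 - w - 2) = (w - 2)*(w + 1)*(w + 1)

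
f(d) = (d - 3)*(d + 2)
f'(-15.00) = -31.00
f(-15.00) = 234.00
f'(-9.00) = -19.00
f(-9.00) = 84.00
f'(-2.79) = -6.58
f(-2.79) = 4.57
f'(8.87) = 16.74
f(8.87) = 63.81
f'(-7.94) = -16.88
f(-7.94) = 64.98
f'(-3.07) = -7.14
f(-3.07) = 6.49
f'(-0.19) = -1.38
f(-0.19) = -5.77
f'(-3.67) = -8.34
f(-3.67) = 11.14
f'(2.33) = 3.66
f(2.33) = -2.90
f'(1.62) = 2.24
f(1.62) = -5.00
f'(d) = 2*d - 1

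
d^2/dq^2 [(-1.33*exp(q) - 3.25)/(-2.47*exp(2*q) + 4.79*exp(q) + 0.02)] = (8.11419700000002*exp(4*q) + 95.047329*exp(3*q) - 114.960963*exp(2*q) + 75.083111*exp(q) - 0.310818)*exp(q)/(15.069223*exp(6*q) - 87.669933*exp(5*q) + 169.649727*exp(4*q) - 108.482483*exp(3*q) - 1.373682*exp(2*q) - 0.005748*exp(q) - 8.0e-6)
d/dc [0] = 0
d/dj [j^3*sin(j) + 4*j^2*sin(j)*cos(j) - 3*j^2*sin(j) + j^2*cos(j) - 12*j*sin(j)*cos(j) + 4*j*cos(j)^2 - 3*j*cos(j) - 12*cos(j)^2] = j^3*cos(j) + 2*j^2*sin(j) - 3*j^2*cos(j) + 4*j^2*cos(2*j) - 3*j*sin(j) + 2*j*cos(j) - 12*j*cos(2*j) + 6*sin(2*j) - 3*cos(j) + 2*cos(2*j) + 2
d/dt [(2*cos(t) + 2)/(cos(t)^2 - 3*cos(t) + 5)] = 2*(cos(t)^2 + 2*cos(t) - 8)*sin(t)/(cos(t)^2 - 3*cos(t) + 5)^2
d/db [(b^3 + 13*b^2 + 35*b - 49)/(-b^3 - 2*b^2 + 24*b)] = (11*b^4 + 118*b^3 + 235*b^2 - 196*b + 1176)/(b^2*(b^4 + 4*b^3 - 44*b^2 - 96*b + 576))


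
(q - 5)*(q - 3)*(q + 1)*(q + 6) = q^4 - q^3 - 35*q^2 + 57*q + 90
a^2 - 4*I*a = a*(a - 4*I)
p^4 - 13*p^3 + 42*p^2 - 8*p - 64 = (p - 8)*(p - 4)*(p - 2)*(p + 1)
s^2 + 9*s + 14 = (s + 2)*(s + 7)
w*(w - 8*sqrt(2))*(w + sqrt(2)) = w^3 - 7*sqrt(2)*w^2 - 16*w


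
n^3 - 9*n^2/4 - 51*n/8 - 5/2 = (n - 4)*(n + 1/2)*(n + 5/4)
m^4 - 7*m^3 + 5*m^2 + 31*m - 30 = (m - 5)*(m - 3)*(m - 1)*(m + 2)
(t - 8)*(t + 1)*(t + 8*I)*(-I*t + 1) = -I*t^4 + 9*t^3 + 7*I*t^3 - 63*t^2 + 16*I*t^2 - 72*t - 56*I*t - 64*I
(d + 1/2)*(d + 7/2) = d^2 + 4*d + 7/4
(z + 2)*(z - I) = z^2 + 2*z - I*z - 2*I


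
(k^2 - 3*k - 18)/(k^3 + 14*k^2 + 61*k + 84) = (k - 6)/(k^2 + 11*k + 28)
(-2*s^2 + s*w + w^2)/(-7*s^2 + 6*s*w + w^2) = (2*s + w)/(7*s + w)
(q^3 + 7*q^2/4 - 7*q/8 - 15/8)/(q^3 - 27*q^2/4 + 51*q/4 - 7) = (8*q^2 + 22*q + 15)/(2*(4*q^2 - 23*q + 28))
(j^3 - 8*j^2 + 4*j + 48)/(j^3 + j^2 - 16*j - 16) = (j^2 - 4*j - 12)/(j^2 + 5*j + 4)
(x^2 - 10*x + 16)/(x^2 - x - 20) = (-x^2 + 10*x - 16)/(-x^2 + x + 20)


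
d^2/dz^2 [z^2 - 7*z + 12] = 2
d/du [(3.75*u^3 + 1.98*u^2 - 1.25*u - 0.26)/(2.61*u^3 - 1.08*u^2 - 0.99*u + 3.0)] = (-3.5527136788005e-15*u^5 - 9.2178*u^4 - 0.899999999999998*u^3 + 32.4756*u^2 + 11.3184*u - 4.0074)/(6.8121*u^6 - 5.6376*u^5 - 4.0014*u^4 + 17.7984*u^3 - 5.4999*u^2 - 5.94*u + 9.0)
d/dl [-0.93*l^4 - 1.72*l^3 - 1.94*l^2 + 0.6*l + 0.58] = -3.72*l^3 - 5.16*l^2 - 3.88*l + 0.6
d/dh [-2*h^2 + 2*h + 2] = 2 - 4*h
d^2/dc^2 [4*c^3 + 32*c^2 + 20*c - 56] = 24*c + 64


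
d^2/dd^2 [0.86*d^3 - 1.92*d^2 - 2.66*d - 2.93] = 5.16*d - 3.84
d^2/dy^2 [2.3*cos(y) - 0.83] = -2.3*cos(y)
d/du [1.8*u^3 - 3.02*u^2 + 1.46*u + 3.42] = 5.4*u^2 - 6.04*u + 1.46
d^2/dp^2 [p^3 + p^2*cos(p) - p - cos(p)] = -p^2*cos(p) - 4*p*sin(p) + 6*p + 3*cos(p)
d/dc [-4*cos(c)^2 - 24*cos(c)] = 8*(cos(c) + 3)*sin(c)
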